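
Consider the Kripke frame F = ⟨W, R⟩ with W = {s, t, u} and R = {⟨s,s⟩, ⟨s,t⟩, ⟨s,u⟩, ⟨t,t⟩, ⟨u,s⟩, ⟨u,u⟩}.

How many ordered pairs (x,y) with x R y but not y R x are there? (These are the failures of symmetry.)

Enumerating: (s,t).

1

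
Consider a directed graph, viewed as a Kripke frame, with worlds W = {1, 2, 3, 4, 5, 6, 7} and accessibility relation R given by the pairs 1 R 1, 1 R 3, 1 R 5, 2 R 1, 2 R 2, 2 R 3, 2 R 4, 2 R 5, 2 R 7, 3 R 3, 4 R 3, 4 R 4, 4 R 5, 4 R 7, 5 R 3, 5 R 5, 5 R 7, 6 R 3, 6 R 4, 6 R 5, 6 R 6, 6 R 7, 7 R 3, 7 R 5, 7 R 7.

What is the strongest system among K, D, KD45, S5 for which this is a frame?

Serial (axiom D): yes — every world has a successor (e.g. 1 R 1).
Euclidean (axiom 5): no — 1 R 3 and 1 R 5, but not 3 R 5.
Transitive (axiom 4): no — 1 R 5 and 5 R 7, but not 1 R 7.
Reflexive (axiom T): yes — every world is R-related to itself.
So F validates K, D; KD45 would additionally require R to be Euclidean and transitive. The strongest is D.

D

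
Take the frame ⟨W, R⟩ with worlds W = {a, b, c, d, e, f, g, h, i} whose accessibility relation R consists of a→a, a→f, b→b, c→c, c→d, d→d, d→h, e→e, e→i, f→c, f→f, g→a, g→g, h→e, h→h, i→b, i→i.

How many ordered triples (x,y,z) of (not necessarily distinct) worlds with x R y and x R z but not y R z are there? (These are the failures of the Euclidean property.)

Enumerating: (a,f,a), (c,d,c), (d,h,d), (e,i,e), (f,c,f), (g,a,g), (h,e,h), (i,b,i).

8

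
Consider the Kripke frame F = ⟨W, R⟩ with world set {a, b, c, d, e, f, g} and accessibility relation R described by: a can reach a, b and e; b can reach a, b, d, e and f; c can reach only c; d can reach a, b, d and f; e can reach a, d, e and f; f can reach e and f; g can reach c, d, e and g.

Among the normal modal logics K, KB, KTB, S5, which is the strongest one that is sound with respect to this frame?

Symmetric (axiom B): no — b R e but not e R b.
Reflexive (axiom T): yes — every world is R-related to itself.
Euclidean (axiom 5): no — a R e and a R b, but not e R b.
So F validates K; KB would additionally require R to be symmetric. The strongest is K.

K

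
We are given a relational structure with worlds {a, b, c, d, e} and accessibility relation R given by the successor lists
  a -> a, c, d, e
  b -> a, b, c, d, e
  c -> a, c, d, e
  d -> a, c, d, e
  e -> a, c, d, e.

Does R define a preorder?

Reflexive: yes — every world is R-related to itself.
Transitive: yes — every two-step R-path is closed by a direct edge.
So R is a preorder.

Yes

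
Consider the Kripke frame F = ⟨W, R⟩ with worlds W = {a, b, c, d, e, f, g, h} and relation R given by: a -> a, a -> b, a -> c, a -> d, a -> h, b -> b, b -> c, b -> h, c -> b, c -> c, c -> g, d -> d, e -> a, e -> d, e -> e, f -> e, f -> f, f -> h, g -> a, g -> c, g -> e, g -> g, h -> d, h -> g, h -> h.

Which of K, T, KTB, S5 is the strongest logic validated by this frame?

T

Reflexive (axiom T): yes — every world is R-related to itself.
Symmetric (axiom B): no — a R b but not b R a.
Euclidean (axiom 5): no — a R b and a R d, but not b R d.
So F validates K, T; KTB would additionally require R to be symmetric. The strongest is T.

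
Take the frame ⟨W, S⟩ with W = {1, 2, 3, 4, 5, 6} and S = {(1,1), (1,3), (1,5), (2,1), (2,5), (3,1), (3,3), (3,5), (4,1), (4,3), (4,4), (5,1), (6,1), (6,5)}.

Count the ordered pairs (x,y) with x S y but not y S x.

Enumerating: (2,1), (2,5), (3,5), (4,1), (4,3), (6,1), (6,5).

7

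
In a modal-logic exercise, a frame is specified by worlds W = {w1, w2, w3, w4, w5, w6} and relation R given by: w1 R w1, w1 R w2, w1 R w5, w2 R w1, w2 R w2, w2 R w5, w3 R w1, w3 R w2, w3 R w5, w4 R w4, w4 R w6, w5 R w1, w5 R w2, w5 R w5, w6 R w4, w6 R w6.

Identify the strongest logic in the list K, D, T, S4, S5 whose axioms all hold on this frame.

D

Serial (axiom D): yes — every world has a successor (e.g. w1 R w1).
Reflexive (axiom T): no — w3 is not related to itself.
Transitive (axiom 4): yes — every two-step R-path is closed by a direct edge.
Euclidean (axiom 5): yes — any two successors of a common world are R-related.
So F validates K, D; T would additionally require R to be reflexive. The strongest is D.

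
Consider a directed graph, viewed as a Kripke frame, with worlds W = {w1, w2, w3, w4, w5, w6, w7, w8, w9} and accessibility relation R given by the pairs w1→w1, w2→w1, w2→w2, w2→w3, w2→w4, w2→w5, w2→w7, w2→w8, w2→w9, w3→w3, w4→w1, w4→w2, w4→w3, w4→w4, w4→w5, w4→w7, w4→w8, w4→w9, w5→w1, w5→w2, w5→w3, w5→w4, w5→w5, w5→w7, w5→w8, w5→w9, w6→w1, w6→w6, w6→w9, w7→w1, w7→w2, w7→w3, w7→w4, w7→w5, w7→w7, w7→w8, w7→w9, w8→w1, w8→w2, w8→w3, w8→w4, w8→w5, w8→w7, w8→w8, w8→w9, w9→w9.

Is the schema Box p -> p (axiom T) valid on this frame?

Yes

Axiom T corresponds to the accessibility relation being reflexive.
Reflexive: yes — every world is R-related to itself.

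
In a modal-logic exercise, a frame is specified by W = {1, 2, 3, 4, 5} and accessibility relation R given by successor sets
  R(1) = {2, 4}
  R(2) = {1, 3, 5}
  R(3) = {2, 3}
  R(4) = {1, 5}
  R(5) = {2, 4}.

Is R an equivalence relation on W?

Reflexive: no — 1 is not related to itself.
Symmetric: yes — every pair in R has its reverse in R.
Transitive: no — 1 R 2 and 2 R 3, but not 1 R 3.
So R is not an equivalence relation.

No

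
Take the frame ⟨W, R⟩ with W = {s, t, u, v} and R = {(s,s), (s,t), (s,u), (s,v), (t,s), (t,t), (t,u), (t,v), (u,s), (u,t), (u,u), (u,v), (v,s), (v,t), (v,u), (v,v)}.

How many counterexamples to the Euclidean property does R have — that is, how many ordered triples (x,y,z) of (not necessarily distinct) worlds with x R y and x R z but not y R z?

0

R is Euclidean; there are no such tuples.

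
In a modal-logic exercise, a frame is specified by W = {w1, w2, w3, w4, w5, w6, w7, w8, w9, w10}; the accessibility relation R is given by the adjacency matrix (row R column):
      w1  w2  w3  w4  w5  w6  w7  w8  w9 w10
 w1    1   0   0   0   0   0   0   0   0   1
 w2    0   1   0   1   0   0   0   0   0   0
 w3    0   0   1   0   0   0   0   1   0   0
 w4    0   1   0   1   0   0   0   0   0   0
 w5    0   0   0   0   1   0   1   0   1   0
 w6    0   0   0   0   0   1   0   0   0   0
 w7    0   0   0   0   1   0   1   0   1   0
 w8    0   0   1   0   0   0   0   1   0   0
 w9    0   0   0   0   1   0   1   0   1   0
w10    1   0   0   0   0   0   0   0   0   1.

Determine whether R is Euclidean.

Euclidean: yes — any two successors of a common world are R-related.

Yes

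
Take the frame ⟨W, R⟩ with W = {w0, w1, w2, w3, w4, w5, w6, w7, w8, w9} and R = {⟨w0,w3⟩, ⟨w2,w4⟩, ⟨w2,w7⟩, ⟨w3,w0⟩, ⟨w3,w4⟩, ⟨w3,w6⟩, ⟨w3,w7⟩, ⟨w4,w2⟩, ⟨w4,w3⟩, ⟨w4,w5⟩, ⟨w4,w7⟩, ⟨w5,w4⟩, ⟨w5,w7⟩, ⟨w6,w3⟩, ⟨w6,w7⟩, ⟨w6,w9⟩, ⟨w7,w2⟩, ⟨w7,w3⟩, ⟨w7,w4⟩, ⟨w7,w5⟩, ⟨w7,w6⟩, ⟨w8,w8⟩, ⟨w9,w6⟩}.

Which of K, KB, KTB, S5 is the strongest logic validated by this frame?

Symmetric (axiom B): yes — every pair in R has its reverse in R.
Reflexive (axiom T): no — w0 is not related to itself.
Euclidean (axiom 5): no — w3 R w0 and w3 R w4, but not w0 R w4.
So F validates K, KB; KTB would additionally require R to be reflexive. The strongest is KB.

KB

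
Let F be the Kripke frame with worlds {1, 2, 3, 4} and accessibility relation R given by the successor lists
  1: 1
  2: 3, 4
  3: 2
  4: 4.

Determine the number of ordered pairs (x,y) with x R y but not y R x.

Enumerating: (2,4).

1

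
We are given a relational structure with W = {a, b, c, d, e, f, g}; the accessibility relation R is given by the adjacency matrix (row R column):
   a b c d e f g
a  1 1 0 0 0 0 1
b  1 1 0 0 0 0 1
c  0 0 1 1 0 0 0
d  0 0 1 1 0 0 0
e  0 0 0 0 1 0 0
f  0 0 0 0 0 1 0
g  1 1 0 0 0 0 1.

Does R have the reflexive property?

Reflexive: yes — every world is R-related to itself.

Yes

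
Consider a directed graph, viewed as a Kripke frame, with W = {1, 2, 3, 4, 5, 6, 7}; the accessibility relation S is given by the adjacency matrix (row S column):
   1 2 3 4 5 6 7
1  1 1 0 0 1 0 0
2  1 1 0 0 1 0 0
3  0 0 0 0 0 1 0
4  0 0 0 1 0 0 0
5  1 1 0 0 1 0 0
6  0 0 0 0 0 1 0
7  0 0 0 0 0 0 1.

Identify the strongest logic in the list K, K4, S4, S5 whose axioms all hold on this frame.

Transitive (axiom 4): yes — every two-step S-path is closed by a direct edge.
Reflexive (axiom T): no — 3 is not related to itself.
Euclidean (axiom 5): yes — any two successors of a common world are S-related.
So F validates K, K4; S4 would additionally require S to be reflexive. The strongest is K4.

K4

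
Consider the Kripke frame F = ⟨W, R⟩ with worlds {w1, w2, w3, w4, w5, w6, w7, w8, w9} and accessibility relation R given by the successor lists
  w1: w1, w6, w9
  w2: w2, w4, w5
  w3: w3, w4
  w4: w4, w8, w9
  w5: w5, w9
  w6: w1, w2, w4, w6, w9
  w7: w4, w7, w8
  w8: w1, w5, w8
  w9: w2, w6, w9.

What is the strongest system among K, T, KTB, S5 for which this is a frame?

Reflexive (axiom T): yes — every world is R-related to itself.
Symmetric (axiom B): no — w1 R w9 but not w9 R w1.
Euclidean (axiom 5): no — w2 R w4 and w2 R w5, but not w4 R w5.
So F validates K, T; KTB would additionally require R to be symmetric. The strongest is T.

T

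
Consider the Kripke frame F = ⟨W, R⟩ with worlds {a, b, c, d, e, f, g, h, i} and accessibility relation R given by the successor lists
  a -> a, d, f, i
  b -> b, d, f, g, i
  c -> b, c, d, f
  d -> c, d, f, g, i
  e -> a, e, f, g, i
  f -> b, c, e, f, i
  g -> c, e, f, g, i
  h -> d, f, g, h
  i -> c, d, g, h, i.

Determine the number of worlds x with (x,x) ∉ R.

0

R is reflexive; there are no such worlds.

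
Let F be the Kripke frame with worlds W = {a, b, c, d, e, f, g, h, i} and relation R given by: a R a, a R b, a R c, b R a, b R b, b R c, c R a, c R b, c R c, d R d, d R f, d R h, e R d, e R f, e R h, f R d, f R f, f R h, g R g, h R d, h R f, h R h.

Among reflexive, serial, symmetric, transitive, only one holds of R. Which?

transitive

Reflexive: no — e is not related to itself.
Serial: no — i has no R-successor.
Symmetric: no — e R d but not d R e.
Transitive: yes — every two-step R-path is closed by a direct edge.
Only transitive holds.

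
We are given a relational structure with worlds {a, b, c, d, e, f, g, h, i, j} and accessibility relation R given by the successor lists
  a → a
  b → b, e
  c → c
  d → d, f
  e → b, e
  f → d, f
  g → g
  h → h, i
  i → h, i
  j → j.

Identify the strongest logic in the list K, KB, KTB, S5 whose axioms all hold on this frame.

Symmetric (axiom B): yes — every pair in R has its reverse in R.
Reflexive (axiom T): yes — every world is R-related to itself.
Euclidean (axiom 5): yes — any two successors of a common world are R-related.
So F validates K, KB, KTB, S5. The strongest is S5.

S5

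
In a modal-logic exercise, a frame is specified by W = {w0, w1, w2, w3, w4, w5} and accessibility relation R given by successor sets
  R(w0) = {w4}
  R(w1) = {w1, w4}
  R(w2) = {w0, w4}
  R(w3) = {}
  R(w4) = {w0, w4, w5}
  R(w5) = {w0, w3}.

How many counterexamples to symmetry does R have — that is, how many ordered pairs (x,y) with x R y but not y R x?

6

Enumerating: (w1,w4), (w2,w0), (w2,w4), (w4,w5), (w5,w0), (w5,w3).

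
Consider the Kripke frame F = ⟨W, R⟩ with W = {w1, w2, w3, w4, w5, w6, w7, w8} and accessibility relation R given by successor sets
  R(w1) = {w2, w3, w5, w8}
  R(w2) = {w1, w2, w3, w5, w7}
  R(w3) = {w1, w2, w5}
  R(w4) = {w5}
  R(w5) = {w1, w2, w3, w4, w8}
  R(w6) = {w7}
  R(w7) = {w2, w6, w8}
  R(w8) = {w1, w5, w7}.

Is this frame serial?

Yes

Serial: yes — every world has a successor (e.g. w1 R w2).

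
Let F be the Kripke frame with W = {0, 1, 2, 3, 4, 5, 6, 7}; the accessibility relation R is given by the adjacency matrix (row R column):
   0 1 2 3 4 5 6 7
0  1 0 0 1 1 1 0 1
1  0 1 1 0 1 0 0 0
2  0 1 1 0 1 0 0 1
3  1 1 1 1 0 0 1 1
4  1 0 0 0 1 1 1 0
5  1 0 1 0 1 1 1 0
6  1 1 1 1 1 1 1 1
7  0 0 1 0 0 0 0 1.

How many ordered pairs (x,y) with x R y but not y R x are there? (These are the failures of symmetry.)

11

Enumerating: (0,7), (1,4), (2,4), (3,1), (3,2), (3,7), (5,2), (6,0), (6,1), (6,2), (6,7).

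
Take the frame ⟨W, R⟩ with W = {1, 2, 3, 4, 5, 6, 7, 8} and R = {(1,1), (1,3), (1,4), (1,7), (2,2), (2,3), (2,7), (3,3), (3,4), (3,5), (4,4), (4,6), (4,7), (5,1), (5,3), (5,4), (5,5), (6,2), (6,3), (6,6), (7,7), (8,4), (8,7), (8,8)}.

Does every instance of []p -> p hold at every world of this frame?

Yes

By correspondence theory, T is valid on a frame iff R is reflexive.
Reflexive: yes — every world is R-related to itself.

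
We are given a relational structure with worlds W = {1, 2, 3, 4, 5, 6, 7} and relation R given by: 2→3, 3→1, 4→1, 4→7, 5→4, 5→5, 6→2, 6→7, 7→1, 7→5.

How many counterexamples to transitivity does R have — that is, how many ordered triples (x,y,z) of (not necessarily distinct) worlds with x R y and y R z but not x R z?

8

Enumerating: (2,3,1), (4,7,5), (5,4,1), (5,4,7), (6,2,3), (6,7,1), (6,7,5), (7,5,4).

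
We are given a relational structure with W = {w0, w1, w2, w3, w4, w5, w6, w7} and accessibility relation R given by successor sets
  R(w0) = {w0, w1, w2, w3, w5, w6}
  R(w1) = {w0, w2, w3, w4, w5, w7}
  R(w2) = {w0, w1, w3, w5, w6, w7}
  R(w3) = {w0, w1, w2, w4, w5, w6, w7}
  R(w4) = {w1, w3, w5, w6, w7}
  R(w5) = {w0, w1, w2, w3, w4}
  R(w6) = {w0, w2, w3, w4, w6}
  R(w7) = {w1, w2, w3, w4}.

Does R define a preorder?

Reflexive: no — w1 is not related to itself.
Transitive: no — w0 R w1 and w1 R w4, but not w0 R w4.
So R is not a preorder.

No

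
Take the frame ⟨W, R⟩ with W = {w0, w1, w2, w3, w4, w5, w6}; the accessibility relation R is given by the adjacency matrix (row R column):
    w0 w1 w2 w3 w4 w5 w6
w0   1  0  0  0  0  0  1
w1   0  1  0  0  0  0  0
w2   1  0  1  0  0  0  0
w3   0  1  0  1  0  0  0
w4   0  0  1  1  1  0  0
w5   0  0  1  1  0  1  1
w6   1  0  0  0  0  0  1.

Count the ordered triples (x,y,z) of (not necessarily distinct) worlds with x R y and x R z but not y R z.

15

Enumerating: (w2,w0,w2), (w3,w1,w3), (w4,w2,w3), (w4,w2,w4), (w4,w3,w2), (w4,w3,w4), (w5,w2,w3), (w5,w2,w5), (w5,w2,w6), (w5,w3,w2), (w5,w3,w5), (w5,w3,w6), (w5,w6,w2), (w5,w6,w3), (w5,w6,w5).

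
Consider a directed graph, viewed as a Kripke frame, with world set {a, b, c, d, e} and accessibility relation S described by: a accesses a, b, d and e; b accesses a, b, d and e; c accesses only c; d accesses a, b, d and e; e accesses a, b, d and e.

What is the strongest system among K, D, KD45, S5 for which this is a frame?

S5

Serial (axiom D): yes — every world has a successor (e.g. a S a).
Euclidean (axiom 5): yes — any two successors of a common world are S-related.
Transitive (axiom 4): yes — every two-step S-path is closed by a direct edge.
Reflexive (axiom T): yes — every world is S-related to itself.
So F validates K, D, KD45, S5. The strongest is S5.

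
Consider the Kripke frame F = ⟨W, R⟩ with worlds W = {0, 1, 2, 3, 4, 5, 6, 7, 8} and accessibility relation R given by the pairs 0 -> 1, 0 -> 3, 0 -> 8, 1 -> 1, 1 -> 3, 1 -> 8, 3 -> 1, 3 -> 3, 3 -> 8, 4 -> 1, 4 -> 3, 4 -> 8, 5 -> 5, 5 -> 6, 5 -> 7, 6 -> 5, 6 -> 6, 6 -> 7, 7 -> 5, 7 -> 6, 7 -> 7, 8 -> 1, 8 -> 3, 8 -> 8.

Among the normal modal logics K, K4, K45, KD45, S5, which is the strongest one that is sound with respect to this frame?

Transitive (axiom 4): yes — every two-step R-path is closed by a direct edge.
Euclidean (axiom 5): yes — any two successors of a common world are R-related.
Serial (axiom D): no — 2 has no R-successor.
Reflexive (axiom T): no — 0 is not related to itself.
So F validates K, K4, K45; KD45 would additionally require R to be serial. The strongest is K45.

K45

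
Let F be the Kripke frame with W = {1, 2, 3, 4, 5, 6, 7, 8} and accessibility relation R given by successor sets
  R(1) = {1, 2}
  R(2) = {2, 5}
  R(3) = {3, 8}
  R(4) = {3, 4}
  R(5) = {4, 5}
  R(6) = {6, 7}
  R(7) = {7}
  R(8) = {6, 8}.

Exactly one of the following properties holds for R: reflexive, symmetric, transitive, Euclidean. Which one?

reflexive

Reflexive: yes — every world is R-related to itself.
Symmetric: no — 1 R 2 but not 2 R 1.
Transitive: no — 1 R 2 and 2 R 5, but not 1 R 5.
Euclidean: no — 1 R 2 and 1 R 1, but not 2 R 1.
Only reflexive holds.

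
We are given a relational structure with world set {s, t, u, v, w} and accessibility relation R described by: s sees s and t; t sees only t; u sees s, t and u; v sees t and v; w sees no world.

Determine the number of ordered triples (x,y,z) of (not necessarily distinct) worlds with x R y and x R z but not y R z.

Enumerating: (s,t,s), (u,s,u), (u,t,s), (u,t,u), (v,t,v).

5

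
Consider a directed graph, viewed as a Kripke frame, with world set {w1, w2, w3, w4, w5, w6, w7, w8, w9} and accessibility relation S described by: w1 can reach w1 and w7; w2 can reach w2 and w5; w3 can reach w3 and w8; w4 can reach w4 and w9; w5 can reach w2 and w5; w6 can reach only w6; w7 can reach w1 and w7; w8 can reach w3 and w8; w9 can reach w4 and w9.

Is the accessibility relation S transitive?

Yes

Transitive: yes — every two-step S-path is closed by a direct edge.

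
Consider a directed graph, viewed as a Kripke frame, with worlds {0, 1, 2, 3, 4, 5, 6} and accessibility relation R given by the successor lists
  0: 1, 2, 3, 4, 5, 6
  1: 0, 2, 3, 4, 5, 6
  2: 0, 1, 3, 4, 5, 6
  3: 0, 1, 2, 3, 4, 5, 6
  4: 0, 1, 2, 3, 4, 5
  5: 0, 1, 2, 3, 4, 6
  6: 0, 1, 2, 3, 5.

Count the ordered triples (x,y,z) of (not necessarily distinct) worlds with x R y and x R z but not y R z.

39

Enumerating: (0,1,1), (0,2,2), (0,4,6), (0,5,5), (0,6,4), (0,6,6), (1,0,0), (1,2,2), (1,4,6), (1,5,5), (1,6,4), (1,6,6), … and 27 more.
Total: 39.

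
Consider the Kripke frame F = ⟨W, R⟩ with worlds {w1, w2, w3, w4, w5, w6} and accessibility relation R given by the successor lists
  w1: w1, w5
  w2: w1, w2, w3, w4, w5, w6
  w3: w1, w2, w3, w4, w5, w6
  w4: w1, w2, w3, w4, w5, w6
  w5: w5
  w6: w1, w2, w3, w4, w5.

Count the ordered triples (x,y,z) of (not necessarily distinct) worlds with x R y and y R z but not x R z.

3

Enumerating: (w6,w2,w6), (w6,w3,w6), (w6,w4,w6).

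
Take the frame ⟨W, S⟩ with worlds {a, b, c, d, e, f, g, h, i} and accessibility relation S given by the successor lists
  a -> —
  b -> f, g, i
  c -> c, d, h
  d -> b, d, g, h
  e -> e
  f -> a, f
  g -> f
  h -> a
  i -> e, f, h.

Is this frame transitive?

Transitive: no — b S f and f S a, but not b S a.

No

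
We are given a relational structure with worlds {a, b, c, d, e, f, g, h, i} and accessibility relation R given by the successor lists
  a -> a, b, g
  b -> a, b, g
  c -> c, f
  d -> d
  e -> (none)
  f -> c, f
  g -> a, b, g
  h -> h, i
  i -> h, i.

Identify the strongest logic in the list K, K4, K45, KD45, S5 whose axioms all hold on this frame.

K45

Transitive (axiom 4): yes — every two-step R-path is closed by a direct edge.
Euclidean (axiom 5): yes — any two successors of a common world are R-related.
Serial (axiom D): no — e has no R-successor.
Reflexive (axiom T): no — e is not related to itself.
So F validates K, K4, K45; KD45 would additionally require R to be serial. The strongest is K45.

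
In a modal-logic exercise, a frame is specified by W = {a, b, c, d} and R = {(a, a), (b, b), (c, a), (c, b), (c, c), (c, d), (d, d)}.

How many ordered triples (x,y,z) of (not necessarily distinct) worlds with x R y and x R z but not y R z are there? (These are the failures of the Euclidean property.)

9

Enumerating: (c,a,b), (c,a,c), (c,a,d), (c,b,a), (c,b,c), (c,b,d), (c,d,a), (c,d,b), (c,d,c).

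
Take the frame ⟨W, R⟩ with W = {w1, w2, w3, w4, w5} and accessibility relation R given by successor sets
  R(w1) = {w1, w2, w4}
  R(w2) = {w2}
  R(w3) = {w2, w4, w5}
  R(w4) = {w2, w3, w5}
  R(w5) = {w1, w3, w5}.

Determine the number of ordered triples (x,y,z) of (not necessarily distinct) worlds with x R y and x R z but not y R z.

Enumerating: (w1,w2,w1), (w1,w2,w4), (w1,w4,w1), (w1,w4,w4), (w3,w2,w4), (w3,w2,w5), (w3,w4,w4), (w3,w5,w2), (w3,w5,w4), (w4,w2,w3), (w4,w2,w5), (w4,w3,w3), (w4,w5,w2), (w5,w1,w3), (w5,w1,w5), (w5,w3,w1), (w5,w3,w3).

17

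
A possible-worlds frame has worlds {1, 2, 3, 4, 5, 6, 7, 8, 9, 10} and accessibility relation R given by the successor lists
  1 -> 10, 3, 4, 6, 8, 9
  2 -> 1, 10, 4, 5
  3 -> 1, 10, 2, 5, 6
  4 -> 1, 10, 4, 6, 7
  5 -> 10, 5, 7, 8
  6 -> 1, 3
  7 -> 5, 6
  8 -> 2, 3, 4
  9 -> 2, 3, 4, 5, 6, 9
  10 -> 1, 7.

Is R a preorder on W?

Reflexive: no — 1 is not related to itself.
Transitive: no — 1 R 10 and 10 R 7, but not 1 R 7.
So R is not a preorder.

No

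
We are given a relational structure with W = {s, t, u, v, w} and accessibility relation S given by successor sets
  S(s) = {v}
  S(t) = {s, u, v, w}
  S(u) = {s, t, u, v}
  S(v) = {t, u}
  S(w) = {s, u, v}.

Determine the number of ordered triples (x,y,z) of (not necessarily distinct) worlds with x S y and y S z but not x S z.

12

Enumerating: (s,v,t), (s,v,u), (t,u,t), (t,v,t), (u,t,w), (v,t,s), (v,t,v), (v,t,w), (v,u,s), (v,u,v), (w,u,t), (w,v,t).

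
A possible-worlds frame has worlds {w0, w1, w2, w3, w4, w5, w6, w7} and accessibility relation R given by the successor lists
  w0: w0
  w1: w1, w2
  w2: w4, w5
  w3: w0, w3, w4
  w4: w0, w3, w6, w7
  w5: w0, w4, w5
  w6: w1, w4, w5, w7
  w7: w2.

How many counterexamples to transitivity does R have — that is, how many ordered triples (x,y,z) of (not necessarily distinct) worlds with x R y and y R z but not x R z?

25

Enumerating: (w1,w2,w4), (w1,w2,w5), (w2,w4,w0), (w2,w4,w3), (w2,w4,w6), (w2,w4,w7), (w2,w5,w0), (w3,w4,w6), (w3,w4,w7), (w4,w3,w4), (w4,w6,w1), (w4,w6,w4), … and 13 more.
Total: 25.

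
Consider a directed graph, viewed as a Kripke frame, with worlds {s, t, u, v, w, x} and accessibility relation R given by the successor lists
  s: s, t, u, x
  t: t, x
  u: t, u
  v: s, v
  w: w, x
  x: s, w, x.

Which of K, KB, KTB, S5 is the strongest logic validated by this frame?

Symmetric (axiom B): no — s R t but not t R s.
Reflexive (axiom T): yes — every world is R-related to itself.
Euclidean (axiom 5): no — s R t and s R u, but not t R u.
So F validates K; KB would additionally require R to be symmetric. The strongest is K.

K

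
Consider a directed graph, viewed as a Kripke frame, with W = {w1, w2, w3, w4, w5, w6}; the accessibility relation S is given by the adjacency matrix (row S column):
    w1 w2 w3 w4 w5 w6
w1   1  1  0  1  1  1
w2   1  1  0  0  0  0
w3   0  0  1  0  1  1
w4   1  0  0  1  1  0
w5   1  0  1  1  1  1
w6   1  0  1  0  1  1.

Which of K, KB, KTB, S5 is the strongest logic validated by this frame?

Symmetric (axiom B): yes — every pair in S has its reverse in S.
Reflexive (axiom T): yes — every world is S-related to itself.
Euclidean (axiom 5): no — w1 S w2 and w1 S w4, but not w2 S w4.
So F validates K, KB, KTB; S5 would additionally require S to be Euclidean. The strongest is KTB.

KTB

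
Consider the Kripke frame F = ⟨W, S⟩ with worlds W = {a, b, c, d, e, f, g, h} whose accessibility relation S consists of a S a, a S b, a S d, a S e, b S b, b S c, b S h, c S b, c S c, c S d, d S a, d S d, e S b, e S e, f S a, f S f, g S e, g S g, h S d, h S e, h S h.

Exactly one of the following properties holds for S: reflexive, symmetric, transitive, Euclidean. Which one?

Reflexive: yes — every world is S-related to itself.
Symmetric: no — a S b but not b S a.
Transitive: no — a S b and b S c, but not a S c.
Euclidean: no — a S b and a S d, but not b S d.
Only reflexive holds.

reflexive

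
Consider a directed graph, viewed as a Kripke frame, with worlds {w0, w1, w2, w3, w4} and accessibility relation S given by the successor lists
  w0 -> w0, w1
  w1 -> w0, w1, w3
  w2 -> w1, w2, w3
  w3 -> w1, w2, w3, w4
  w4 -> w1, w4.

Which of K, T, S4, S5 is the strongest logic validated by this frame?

T

Reflexive (axiom T): yes — every world is S-related to itself.
Transitive (axiom 4): no — w0 S w1 and w1 S w3, but not w0 S w3.
Euclidean (axiom 5): no — w1 S w0 and w1 S w3, but not w0 S w3.
So F validates K, T; S4 would additionally require S to be transitive. The strongest is T.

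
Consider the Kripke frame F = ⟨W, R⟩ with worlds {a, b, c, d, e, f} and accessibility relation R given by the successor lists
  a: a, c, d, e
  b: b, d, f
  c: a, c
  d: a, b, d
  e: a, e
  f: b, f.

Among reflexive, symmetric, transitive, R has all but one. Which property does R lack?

Reflexive: yes — every world is R-related to itself.
Symmetric: yes — every pair in R has its reverse in R.
Transitive: no — a R d and d R b, but not a R b.
Only transitive fails.

transitive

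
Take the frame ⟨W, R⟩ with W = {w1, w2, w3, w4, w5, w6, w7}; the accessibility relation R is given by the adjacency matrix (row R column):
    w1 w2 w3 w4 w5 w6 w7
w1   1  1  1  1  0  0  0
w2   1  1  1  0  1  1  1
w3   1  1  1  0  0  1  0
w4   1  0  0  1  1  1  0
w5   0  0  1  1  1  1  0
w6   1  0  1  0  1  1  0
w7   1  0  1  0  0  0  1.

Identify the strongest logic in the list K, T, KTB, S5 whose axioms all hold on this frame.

Reflexive (axiom T): yes — every world is R-related to itself.
Symmetric (axiom B): no — w2 R w5 but not w5 R w2.
Euclidean (axiom 5): no — w1 R w2 and w1 R w4, but not w2 R w4.
So F validates K, T; KTB would additionally require R to be symmetric. The strongest is T.

T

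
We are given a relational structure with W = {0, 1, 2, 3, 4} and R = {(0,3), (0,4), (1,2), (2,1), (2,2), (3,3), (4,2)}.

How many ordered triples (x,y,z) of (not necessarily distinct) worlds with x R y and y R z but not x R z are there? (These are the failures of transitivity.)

Enumerating: (0,4,2), (1,2,1), (4,2,1).

3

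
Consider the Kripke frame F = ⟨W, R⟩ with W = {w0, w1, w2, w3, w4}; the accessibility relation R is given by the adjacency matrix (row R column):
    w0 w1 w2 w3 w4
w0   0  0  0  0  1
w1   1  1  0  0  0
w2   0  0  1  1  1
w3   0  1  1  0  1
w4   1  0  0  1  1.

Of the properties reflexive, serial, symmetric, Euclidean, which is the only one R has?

Reflexive: no — w0 is not related to itself.
Serial: yes — every world has a successor (e.g. w0 R w4).
Symmetric: no — w1 R w0 but not w0 R w1.
Euclidean: no — w3 R w1 and w3 R w2, but not w1 R w2.
Only serial holds.

serial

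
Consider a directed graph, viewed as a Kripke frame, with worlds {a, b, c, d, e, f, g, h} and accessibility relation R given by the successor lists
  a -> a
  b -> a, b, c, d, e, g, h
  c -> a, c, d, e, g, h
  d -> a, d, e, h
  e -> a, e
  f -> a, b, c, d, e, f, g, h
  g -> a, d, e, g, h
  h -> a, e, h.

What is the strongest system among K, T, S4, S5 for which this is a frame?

S4

Reflexive (axiom T): yes — every world is R-related to itself.
Transitive (axiom 4): yes — every two-step R-path is closed by a direct edge.
Euclidean (axiom 5): no — b R a and b R c, but not a R c.
So F validates K, T, S4; S5 would additionally require R to be Euclidean. The strongest is S4.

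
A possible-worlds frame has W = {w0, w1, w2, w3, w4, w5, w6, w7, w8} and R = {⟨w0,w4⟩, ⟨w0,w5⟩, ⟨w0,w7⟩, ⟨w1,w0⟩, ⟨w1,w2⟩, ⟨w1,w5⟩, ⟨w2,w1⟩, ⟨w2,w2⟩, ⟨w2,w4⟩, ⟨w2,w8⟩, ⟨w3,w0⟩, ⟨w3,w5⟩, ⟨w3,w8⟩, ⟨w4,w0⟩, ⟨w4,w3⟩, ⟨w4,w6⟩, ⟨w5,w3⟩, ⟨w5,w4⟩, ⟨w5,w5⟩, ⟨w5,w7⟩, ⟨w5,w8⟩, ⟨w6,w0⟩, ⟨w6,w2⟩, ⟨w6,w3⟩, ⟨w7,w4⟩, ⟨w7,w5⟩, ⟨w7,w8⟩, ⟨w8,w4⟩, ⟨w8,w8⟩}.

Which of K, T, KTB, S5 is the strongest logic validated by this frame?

Reflexive (axiom T): no — w0 is not related to itself.
Symmetric (axiom B): no — w0 R w5 but not w5 R w0.
Euclidean (axiom 5): no — w0 R w4 and w0 R w5, but not w4 R w5.
So F validates K; T would additionally require R to be reflexive. The strongest is K.

K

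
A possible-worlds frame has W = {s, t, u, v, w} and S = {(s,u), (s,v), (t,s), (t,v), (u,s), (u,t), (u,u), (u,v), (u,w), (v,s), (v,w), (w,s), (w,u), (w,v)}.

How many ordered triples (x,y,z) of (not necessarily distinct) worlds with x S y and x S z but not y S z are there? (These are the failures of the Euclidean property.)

21

Enumerating: (s,v,u), (s,v,v), (t,s,s), (t,v,v), (u,s,s), (u,s,t), (u,s,w), (u,t,t), (u,t,u), (u,t,w), (u,v,t), (u,v,u), … and 9 more.
Total: 21.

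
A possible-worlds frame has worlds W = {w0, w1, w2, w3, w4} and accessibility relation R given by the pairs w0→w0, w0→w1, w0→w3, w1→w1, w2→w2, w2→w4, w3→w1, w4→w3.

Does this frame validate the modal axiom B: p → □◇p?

No

By correspondence theory, B is valid on a frame iff R is symmetric.
Symmetric: no — w0 R w1 but not w1 R w0.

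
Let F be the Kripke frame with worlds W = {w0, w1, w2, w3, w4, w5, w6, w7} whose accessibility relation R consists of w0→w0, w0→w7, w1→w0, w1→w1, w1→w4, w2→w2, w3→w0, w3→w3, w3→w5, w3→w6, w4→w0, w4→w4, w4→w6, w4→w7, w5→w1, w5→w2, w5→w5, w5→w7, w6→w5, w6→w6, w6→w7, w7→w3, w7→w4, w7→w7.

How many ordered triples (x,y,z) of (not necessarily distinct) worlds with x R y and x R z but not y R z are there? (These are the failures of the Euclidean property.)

33

Enumerating: (w0,w7,w0), (w1,w0,w1), (w1,w0,w4), (w1,w4,w1), (w3,w0,w3), (w3,w0,w5), (w3,w0,w6), (w3,w5,w0), (w3,w5,w3), (w3,w5,w6), (w3,w6,w0), (w3,w6,w3), … and 21 more.
Total: 33.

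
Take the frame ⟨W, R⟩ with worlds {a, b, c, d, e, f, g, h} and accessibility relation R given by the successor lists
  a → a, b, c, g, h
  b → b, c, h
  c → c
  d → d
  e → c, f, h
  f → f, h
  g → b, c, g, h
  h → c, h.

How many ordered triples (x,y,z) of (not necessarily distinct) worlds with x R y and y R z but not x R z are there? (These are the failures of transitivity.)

Enumerating: (f,h,c).

1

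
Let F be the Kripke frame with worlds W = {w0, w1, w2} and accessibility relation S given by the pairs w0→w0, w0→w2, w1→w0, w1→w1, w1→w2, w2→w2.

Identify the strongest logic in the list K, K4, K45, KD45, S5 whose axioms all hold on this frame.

K4

Transitive (axiom 4): yes — every two-step S-path is closed by a direct edge.
Euclidean (axiom 5): no — w1 S w2 and w1 S w0, but not w2 S w0.
Serial (axiom D): yes — every world has a successor (e.g. w0 S w0).
Reflexive (axiom T): yes — every world is S-related to itself.
So F validates K, K4; K45 would additionally require S to be Euclidean. The strongest is K4.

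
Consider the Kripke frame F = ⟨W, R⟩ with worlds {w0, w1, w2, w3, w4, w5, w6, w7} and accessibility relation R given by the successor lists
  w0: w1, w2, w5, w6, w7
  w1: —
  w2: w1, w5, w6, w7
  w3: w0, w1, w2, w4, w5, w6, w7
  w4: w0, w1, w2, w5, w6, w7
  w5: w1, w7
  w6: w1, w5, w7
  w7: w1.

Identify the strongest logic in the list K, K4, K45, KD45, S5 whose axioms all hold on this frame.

K4

Transitive (axiom 4): yes — every two-step R-path is closed by a direct edge.
Euclidean (axiom 5): no — w0 R w1 and w0 R w2, but not w1 R w2.
Serial (axiom D): no — w1 has no R-successor.
Reflexive (axiom T): no — w0 is not related to itself.
So F validates K, K4; K45 would additionally require R to be Euclidean. The strongest is K4.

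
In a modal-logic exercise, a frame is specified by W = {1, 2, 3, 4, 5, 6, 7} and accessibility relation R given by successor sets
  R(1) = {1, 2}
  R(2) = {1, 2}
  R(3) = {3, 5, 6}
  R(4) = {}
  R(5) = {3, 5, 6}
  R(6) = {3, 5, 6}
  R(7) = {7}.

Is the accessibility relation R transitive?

Yes

Transitive: yes — every two-step R-path is closed by a direct edge.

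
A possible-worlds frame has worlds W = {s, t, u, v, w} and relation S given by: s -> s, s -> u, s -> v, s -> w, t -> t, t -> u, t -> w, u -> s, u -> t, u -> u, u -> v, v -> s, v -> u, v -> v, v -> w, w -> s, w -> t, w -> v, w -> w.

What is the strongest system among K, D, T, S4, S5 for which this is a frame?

Serial (axiom D): yes — every world has a successor (e.g. s S s).
Reflexive (axiom T): yes — every world is S-related to itself.
Transitive (axiom 4): no — s S u and u S t, but not s S t.
Euclidean (axiom 5): no — s S u and s S w, but not u S w.
So F validates K, D, T; S4 would additionally require S to be transitive. The strongest is T.

T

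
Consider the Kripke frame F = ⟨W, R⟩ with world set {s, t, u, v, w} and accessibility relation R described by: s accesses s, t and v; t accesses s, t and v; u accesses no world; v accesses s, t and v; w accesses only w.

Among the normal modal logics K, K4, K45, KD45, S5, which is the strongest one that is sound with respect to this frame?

Transitive (axiom 4): yes — every two-step R-path is closed by a direct edge.
Euclidean (axiom 5): yes — any two successors of a common world are R-related.
Serial (axiom D): no — u has no R-successor.
Reflexive (axiom T): no — u is not related to itself.
So F validates K, K4, K45; KD45 would additionally require R to be serial. The strongest is K45.

K45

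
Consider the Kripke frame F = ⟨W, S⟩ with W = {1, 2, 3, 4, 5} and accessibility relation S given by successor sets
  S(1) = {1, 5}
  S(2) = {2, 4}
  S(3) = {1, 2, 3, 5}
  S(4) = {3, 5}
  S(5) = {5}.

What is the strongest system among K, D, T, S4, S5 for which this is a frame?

Serial (axiom D): yes — every world has a successor (e.g. 1 S 1).
Reflexive (axiom T): no — 4 is not related to itself.
Transitive (axiom 4): no — 2 S 4 and 4 S 3, but not 2 S 3.
Euclidean (axiom 5): no — 3 S 1 and 3 S 2, but not 1 S 2.
So F validates K, D; T would additionally require S to be reflexive. The strongest is D.

D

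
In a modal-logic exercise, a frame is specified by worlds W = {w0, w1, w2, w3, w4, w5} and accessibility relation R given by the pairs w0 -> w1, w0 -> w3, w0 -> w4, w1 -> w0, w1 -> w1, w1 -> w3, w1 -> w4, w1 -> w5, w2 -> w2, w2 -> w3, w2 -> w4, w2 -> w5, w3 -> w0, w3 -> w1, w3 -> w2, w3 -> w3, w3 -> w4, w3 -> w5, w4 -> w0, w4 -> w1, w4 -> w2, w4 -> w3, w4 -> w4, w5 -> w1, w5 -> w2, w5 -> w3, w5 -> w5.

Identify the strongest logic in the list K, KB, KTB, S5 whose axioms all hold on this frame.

Symmetric (axiom B): yes — every pair in R has its reverse in R.
Reflexive (axiom T): no — w0 is not related to itself.
Euclidean (axiom 5): no — w1 R w0 and w1 R w5, but not w0 R w5.
So F validates K, KB; KTB would additionally require R to be reflexive. The strongest is KB.

KB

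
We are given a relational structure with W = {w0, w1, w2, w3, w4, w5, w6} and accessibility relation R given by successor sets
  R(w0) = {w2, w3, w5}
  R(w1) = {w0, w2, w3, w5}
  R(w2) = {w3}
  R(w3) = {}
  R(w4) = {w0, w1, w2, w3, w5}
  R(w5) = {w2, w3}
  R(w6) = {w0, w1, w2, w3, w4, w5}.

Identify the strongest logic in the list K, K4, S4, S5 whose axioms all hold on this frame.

Transitive (axiom 4): yes — every two-step R-path is closed by a direct edge.
Reflexive (axiom T): no — w0 is not related to itself.
Euclidean (axiom 5): no — w0 R w2 and w0 R w5, but not w2 R w5.
So F validates K, K4; S4 would additionally require R to be reflexive. The strongest is K4.

K4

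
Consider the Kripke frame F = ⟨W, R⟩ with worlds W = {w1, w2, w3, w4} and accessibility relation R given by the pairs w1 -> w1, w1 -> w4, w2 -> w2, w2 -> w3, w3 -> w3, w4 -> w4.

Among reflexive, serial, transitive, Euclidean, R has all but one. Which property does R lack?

Reflexive: yes — every world is R-related to itself.
Serial: yes — every world has a successor (e.g. w1 R w1).
Transitive: yes — every two-step R-path is closed by a direct edge.
Euclidean: no — w1 R w4 and w1 R w1, but not w4 R w1.
Only Euclidean fails.

Euclidean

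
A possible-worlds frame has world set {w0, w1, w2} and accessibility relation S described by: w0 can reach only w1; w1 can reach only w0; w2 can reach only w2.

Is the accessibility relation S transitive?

No

Transitive: no — w0 S w1 and w1 S w0, but not w0 S w0.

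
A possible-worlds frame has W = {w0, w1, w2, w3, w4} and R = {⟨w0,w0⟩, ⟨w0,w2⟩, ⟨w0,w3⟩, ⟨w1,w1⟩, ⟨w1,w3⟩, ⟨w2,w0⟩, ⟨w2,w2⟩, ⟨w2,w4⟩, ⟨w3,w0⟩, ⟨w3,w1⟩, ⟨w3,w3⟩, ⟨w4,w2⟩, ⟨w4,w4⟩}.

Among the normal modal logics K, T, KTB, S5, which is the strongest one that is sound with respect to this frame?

Reflexive (axiom T): yes — every world is R-related to itself.
Symmetric (axiom B): yes — every pair in R has its reverse in R.
Euclidean (axiom 5): no — w0 R w2 and w0 R w3, but not w2 R w3.
So F validates K, T, KTB; S5 would additionally require R to be Euclidean. The strongest is KTB.

KTB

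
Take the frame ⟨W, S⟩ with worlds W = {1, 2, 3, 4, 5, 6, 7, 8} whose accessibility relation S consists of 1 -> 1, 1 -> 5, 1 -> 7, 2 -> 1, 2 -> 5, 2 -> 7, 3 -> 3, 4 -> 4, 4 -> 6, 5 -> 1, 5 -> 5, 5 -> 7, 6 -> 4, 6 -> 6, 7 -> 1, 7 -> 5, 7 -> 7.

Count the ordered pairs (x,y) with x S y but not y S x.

Enumerating: (2,1), (2,5), (2,7).

3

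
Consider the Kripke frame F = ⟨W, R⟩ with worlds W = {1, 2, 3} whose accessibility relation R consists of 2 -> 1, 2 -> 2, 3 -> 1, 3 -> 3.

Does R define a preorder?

Reflexive: no — 1 is not related to itself.
Transitive: yes — every two-step R-path is closed by a direct edge.
So R is not a preorder.

No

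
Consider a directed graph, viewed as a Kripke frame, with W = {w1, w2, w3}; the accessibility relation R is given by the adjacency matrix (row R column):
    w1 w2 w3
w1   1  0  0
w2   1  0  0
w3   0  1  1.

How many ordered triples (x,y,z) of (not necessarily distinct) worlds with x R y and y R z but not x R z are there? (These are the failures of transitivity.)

1

Enumerating: (w3,w2,w1).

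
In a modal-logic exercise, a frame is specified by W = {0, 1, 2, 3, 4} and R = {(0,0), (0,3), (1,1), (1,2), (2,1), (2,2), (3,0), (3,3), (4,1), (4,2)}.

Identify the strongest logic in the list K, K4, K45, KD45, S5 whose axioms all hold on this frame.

Transitive (axiom 4): yes — every two-step R-path is closed by a direct edge.
Euclidean (axiom 5): yes — any two successors of a common world are R-related.
Serial (axiom D): yes — every world has a successor (e.g. 0 R 0).
Reflexive (axiom T): no — 4 is not related to itself.
So F validates K, K4, K45, KD45; S5 would additionally require R to be reflexive. The strongest is KD45.

KD45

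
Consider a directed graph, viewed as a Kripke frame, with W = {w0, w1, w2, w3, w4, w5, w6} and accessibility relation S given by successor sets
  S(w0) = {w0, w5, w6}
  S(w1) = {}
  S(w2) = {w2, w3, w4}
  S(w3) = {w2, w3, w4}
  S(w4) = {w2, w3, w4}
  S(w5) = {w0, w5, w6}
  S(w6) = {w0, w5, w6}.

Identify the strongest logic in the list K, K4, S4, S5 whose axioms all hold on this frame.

Transitive (axiom 4): yes — every two-step S-path is closed by a direct edge.
Reflexive (axiom T): no — w1 is not related to itself.
Euclidean (axiom 5): yes — any two successors of a common world are S-related.
So F validates K, K4; S4 would additionally require S to be reflexive. The strongest is K4.

K4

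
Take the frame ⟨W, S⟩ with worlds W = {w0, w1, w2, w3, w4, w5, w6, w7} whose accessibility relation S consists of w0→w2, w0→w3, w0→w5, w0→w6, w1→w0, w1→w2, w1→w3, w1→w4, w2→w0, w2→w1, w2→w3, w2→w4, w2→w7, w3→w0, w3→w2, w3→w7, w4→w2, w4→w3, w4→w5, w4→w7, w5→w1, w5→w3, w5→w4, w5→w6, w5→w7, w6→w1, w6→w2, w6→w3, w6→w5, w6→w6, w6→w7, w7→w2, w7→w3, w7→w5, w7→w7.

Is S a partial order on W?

Reflexive: no — w0 is not related to itself.
Transitive: no — w0 S w2 and w2 S w1, but not w0 S w1.
Antisymmetric: no — w0 S w2 and w2 S w0 with w0 ≠ w2.
So S is not a partial order.

No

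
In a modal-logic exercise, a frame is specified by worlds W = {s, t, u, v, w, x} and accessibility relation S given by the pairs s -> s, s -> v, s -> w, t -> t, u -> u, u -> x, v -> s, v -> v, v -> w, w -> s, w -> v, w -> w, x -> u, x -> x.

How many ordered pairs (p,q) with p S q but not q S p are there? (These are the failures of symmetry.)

0

S is symmetric; there are no such tuples.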